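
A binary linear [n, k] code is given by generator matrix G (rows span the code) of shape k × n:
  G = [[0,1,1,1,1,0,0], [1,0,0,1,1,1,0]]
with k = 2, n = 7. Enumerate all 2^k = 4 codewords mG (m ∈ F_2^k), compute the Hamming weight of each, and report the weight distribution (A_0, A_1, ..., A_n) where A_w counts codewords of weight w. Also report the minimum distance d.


Weight distribution: A_0 = 1, A_4 = 3. Minimum distance d = 4.

Enumerate all 2^2 = 4 messages m ∈ F_2^2.
For each, compute codeword c = mG in F_2^7, then tally its weight.
  m = 00 → c = 0000000, weight = 0.
  m = 10 → c = 0111100, weight = 4.
  m = 01 → c = 1001110, weight = 4.
  m = 11 → c = 1110010, weight = 4.
Tally weights:
  weight 0: 1 codewords.
  weight 4: 3 codewords.
Minimum distance d = smallest w > 0 with A_w > 0 = 4.
Sanity: Σ A_w = 4 = 2^2 = 4 ✓.


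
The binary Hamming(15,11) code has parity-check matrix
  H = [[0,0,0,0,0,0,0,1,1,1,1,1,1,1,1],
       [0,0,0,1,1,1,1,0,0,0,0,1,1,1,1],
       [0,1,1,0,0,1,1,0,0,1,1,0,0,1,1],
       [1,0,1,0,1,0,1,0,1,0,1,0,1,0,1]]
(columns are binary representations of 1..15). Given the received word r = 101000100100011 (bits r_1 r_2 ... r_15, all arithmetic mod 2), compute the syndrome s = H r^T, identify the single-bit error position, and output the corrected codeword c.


s = (1, 1, 1, 0)^T, error position = 14, corrected codeword c = 101000100100001

Compute s = H r^T mod 2 one row at a time:
  s_1 = 0 + 0 + 1 + 0 + 0 + 0 + 1 + 1 = 3 ≡ 1 (mod 2).
  s_2 = 0 + 0 + 0 + 1 + 0 + 0 + 1 + 1 = 3 ≡ 1 (mod 2).
  s_3 = 0 + 1 + 0 + 1 + 1 + 0 + 1 + 1 = 5 ≡ 1 (mod 2).
  s_4 = 1 + 1 + 0 + 1 + 0 + 0 + 0 + 1 = 4 ≡ 0 (mod 2).
s = (1, 1, 1, 0)^T — this equals column 14 of H (binary 1110), so error is at position 14.
Correct: flip bit 14 of r = 101000100100011 to get c = 101000100100001.


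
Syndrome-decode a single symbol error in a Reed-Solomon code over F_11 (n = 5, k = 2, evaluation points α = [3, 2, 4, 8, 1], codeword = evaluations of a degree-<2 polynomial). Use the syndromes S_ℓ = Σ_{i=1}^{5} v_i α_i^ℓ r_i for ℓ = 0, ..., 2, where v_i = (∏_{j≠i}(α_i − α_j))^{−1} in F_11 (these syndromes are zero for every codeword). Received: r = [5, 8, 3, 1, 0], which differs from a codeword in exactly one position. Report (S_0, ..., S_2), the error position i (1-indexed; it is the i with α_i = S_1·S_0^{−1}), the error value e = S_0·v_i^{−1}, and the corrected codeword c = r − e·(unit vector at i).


S = (5, 9, 3), error at position 3, error magnitude e = 1, c = [5, 8, 2, 1, 0].

Step 1: column multipliers v_i = (∏_{j≠i}(α_i − α_j))^{−1} mod 11.
  i = 1 (α = 3): (3−2)(3−4)(3−8)(3−1) = 1·(−1)·(−5)·2 = 10 ≡ 10, so v_1 = 10^{−1} = 10 (mod 11).
  i = 2 (α = 2): (2−3)(2−4)(2−8)(2−1) = (−1)·(−2)·(−6)·1 = −12 ≡ 10, so v_2 = 10^{−1} = 10 (mod 11).
  i = 3 (α = 4): (4−3)(4−2)(4−8)(4−1) = 1·2·(−4)·3 = −24 ≡ 9, so v_3 = 9^{−1} = 5 (mod 11).
  i = 4 (α = 8): (8−3)(8−2)(8−4)(8−1) = 5·6·4·7 = 840 ≡ 4, so v_4 = 4^{−1} = 3 (mod 11).
  i = 5 (α = 1): (1−3)(1−2)(1−4)(1−8) = (−2)·(−1)·(−3)·(−7) = 42 ≡ 9, so v_5 = 9^{−1} = 5 (mod 11).
  v = [10, 10, 5, 3, 5].
Step 2: syndromes of r = [5, 8, 3, 1, 0] (all sums mod 11).
  S_0 = Σ v_i r_i = 10·5 + 10·8 + 5·3 + 3·1 + 5·0 = 148 ≡ 5.
  S_1 = Σ v_i α_i r_i = 10·3·5 + 10·2·8 + 5·4·3 + 3·8·1 + 5·1·0 = 394 ≡ 9.
  α_i^2 mod 11 = [9, 4, 5, 9, 1].
  S_2 = Σ v_i α_i^2 r_i = 10·9·5 + 10·4·8 + 5·5·3 + 3·9·1 + 5·1·0 = 872 ≡ 3.
  S = (5, 9, 3) ≠ 0, so r is not a codeword (an error is present).
Step 3: locate the error. For a single error e at position i, S_ℓ = v_i·e·α_i^ℓ, so α_err = S_1/S_0.
  S_0^{−1} = 5^{−1} = 9 (mod 11), so α_err = 9·9 = 81 ≡ 4 = α_3. Error position i = 3.
  Consistency check: S_2/S_1 = 3·5 = 15 ≡ 4 = α_err ✓ (single-error assumption holds).
Step 4: error magnitude e = S_0/v_3 = S_0·∏_{j≠3}(α_3 − α_j) = 5·9 = 45 ≡ 1 (mod 11).
Step 5: correct position 3: c_3 = r_3 − e = 3 − 1 ≡ 2 (mod 11). Hence c = [5, 8, 2, 1, 0].
  Check: interpolating c through the α_i gives m(x) = 3 + 8·x (degree < 2) with m(α_i) = c_i for every i, so c is indeed a codeword.


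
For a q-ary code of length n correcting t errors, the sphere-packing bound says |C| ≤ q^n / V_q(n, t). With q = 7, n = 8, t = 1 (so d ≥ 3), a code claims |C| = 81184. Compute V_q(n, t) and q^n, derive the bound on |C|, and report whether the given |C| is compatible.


V_q(n, t) = 49, q^n = 5764801, Hamming bound = 117649, |C| = 81184 ≤ bound (satisfied).

Step 1: Compute V_q(n, t) = Σ_{j=0}^1 C(n, j) (q−1)^j.
  j = 0: C(8,0)·(6)^0 = 1·1 = 1.
  j = 1: C(8,1)·(6)^1 = 8·6 = 48.
  V_q(n, t) = 1 + 48 = 49.
Step 2: q^n = 7^8 = 5764801.
Step 3: Hamming bound ⌊q^n / V_q(n,t)⌋ = ⌊5764801/49⌋ = 117649.
Step 4: Compare |C| = 81184 to 117649: satisfied.
The claimed |C| lies below the Hamming bound.


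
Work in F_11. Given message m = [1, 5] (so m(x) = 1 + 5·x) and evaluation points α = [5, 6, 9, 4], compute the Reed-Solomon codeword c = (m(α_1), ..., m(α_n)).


c = [4, 9, 2, 10]

Message polynomial: m(x) = 1 + 5·x (mod 11).
For each evaluation point α_i, compute m(α_i) mod 11:
  α_1 = 5: Horner steps 5 → 4, so m(5) = 4.
  α_2 = 6: Horner steps 5 → 9, so m(6) = 9.
  α_3 = 9: Horner steps 5 → 2, so m(9) = 2.
  α_4 = 4: Horner steps 5 → 10, so m(4) = 10.
Codeword c = [4, 9, 2, 10] ∈ F_11^4.


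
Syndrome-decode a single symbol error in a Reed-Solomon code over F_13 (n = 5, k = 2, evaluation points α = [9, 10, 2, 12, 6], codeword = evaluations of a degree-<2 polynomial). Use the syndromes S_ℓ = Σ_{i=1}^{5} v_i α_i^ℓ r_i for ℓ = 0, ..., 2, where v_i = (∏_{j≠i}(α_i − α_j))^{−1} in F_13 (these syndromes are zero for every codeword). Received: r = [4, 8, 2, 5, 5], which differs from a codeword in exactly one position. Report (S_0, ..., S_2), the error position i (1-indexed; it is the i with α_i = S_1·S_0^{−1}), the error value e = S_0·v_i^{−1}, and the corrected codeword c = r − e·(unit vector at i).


S = (6, 7, 6), error at position 4, error magnitude e = 2, c = [4, 8, 2, 3, 5].

Step 1: column multipliers v_i = (∏_{j≠i}(α_i − α_j))^{−1} mod 13.
  i = 1 (α = 9): (9−10)(9−2)(9−12)(9−6) = (−1)·7·(−3)·3 = 63 ≡ 11, so v_1 = 11^{−1} = 6 (mod 13).
  i = 2 (α = 10): (10−9)(10−2)(10−12)(10−6) = 1·8·(−2)·4 = −64 ≡ 1, so v_2 = 1^{−1} = 1 (mod 13).
  i = 3 (α = 2): (2−9)(2−10)(2−12)(2−6) = (−7)·(−8)·(−10)·(−4) = 2240 ≡ 4, so v_3 = 4^{−1} = 10 (mod 13).
  i = 4 (α = 12): (12−9)(12−10)(12−2)(12−6) = 3·2·10·6 = 360 ≡ 9, so v_4 = 9^{−1} = 3 (mod 13).
  i = 5 (α = 6): (6−9)(6−10)(6−2)(6−12) = (−3)·(−4)·4·(−6) = −288 ≡ 11, so v_5 = 11^{−1} = 6 (mod 13).
  v = [6, 1, 10, 3, 6].
Step 2: syndromes of r = [4, 8, 2, 5, 5] (all sums mod 13).
  S_0 = Σ v_i r_i = 6·4 + 1·8 + 10·2 + 3·5 + 6·5 = 97 ≡ 6.
  S_1 = Σ v_i α_i r_i = 6·9·4 + 1·10·8 + 10·2·2 + 3·12·5 + 6·6·5 = 696 ≡ 7.
  α_i^2 mod 13 = [3, 9, 4, 1, 10].
  S_2 = Σ v_i α_i^2 r_i = 6·3·4 + 1·9·8 + 10·4·2 + 3·1·5 + 6·10·5 = 539 ≡ 6.
  S = (6, 7, 6) ≠ 0, so r is not a codeword (an error is present).
Step 3: locate the error. For a single error e at position i, S_ℓ = v_i·e·α_i^ℓ, so α_err = S_1/S_0.
  S_0^{−1} = 6^{−1} = 11 (mod 13), so α_err = 7·11 = 77 ≡ 12 = α_4. Error position i = 4.
  Consistency check: S_2/S_1 = 6·2 = 12 ≡ 12 = α_err ✓ (single-error assumption holds).
Step 4: error magnitude e = S_0/v_4 = S_0·∏_{j≠4}(α_4 − α_j) = 6·9 = 54 ≡ 2 (mod 13).
Step 5: correct position 4: c_4 = r_4 − e = 5 − 2 ≡ 3 (mod 13). Hence c = [4, 8, 2, 3, 5].
  Check: interpolating c through the α_i gives m(x) = 7 + 4·x (degree < 2) with m(α_i) = c_i for every i, so c is indeed a codeword.


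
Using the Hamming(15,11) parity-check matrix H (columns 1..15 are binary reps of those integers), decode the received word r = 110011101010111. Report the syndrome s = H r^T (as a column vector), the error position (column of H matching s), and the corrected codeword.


s = (1, 0, 0, 1)^T, error position = 9, corrected codeword c = 110011100010111

Compute s = H r^T mod 2 one row at a time:
  s_1 = 0 + 1 + 0 + 1 + 0 + 1 + 1 + 1 = 5 ≡ 1 (mod 2).
  s_2 = 0 + 1 + 1 + 1 + 0 + 1 + 1 + 1 = 6 ≡ 0 (mod 2).
  s_3 = 1 + 0 + 1 + 1 + 0 + 1 + 1 + 1 = 6 ≡ 0 (mod 2).
  s_4 = 1 + 0 + 1 + 1 + 1 + 1 + 1 + 1 = 7 ≡ 1 (mod 2).
s = (1, 0, 0, 1)^T — this equals column 9 of H (binary 1001), so error is at position 9.
Correct: flip bit 9 of r = 110011101010111 to get c = 110011100010111.


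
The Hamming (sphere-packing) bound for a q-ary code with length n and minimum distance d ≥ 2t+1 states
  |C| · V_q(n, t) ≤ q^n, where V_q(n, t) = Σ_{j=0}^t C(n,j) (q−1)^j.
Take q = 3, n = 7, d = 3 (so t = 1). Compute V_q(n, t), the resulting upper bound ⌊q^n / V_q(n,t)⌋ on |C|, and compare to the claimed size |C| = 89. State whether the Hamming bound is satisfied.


V_q(n, t) = 15, q^n = 2187, Hamming bound = 145, |C| = 89 ≤ bound (satisfied).

Step 1: Compute V_q(n, t) = Σ_{j=0}^1 C(n, j) (q−1)^j.
  j = 0: C(7,0)·(2)^0 = 1·1 = 1.
  j = 1: C(7,1)·(2)^1 = 7·2 = 14.
  V_q(n, t) = 1 + 14 = 15.
Step 2: q^n = 3^7 = 2187.
Step 3: Hamming bound ⌊q^n / V_q(n,t)⌋ = ⌊2187/15⌋ = 145.
Step 4: Compare |C| = 89 to 145: satisfied.
The claimed |C| lies below the Hamming bound.


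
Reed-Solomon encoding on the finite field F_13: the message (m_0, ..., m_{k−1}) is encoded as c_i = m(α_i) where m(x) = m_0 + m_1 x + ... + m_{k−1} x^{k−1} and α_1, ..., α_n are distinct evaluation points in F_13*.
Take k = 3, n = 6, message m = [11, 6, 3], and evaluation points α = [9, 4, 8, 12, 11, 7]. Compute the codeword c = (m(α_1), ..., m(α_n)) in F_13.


c = [9, 5, 4, 8, 11, 5]

Message polynomial: m(x) = 11 + 6·x + 3·x^2 (mod 13).
For each evaluation point α_i, compute m(α_i) mod 13:
  α_1 = 9: Horner steps 3 → 7 → 9, so m(9) = 9.
  α_2 = 4: Horner steps 3 → 5 → 5, so m(4) = 5.
  α_3 = 8: Horner steps 3 → 4 → 4, so m(8) = 4.
  α_4 = 12: Horner steps 3 → 3 → 8, so m(12) = 8.
  α_5 = 11: Horner steps 3 → 0 → 11, so m(11) = 11.
  α_6 = 7: Horner steps 3 → 1 → 5, so m(7) = 5.
Codeword c = [9, 5, 4, 8, 11, 5] ∈ F_13^6.


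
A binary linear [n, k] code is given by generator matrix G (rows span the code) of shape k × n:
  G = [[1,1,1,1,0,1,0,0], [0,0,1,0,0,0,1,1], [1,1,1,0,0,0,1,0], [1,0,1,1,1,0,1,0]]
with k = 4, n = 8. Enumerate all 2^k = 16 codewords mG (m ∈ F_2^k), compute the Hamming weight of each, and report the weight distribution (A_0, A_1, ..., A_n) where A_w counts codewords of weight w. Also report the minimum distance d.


Weight distribution: A_0 = 1, A_3 = 4, A_4 = 5, A_5 = 4, A_6 = 2. Minimum distance d = 3.

Enumerate all 2^4 = 16 messages m ∈ F_2^4.
For each, compute codeword c = mG in F_2^8, then tally its weight.
  m = 0000 → c = 00000000, weight = 0.
  m = 1000 → c = 11110100, weight = 5.
  m = 0100 → c = 00100011, weight = 3.
  m = 1100 → c = 11010111, weight = 6.
  m = 0010 → c = 11100010, weight = 4.
  m = 1010 → c = 00010110, weight = 3.
  m = 0110 → c = 11000001, weight = 3.
  m = 1110 → c = 00110101, weight = 4.
  m = 0001 → c = 10111010, weight = 5.
  m = 1001 → c = 01001110, weight = 4.
  m = 0101 → c = 10011001, weight = 4.
  m = 1101 → c = 01101101, weight = 5.
  m = 0011 → c = 01011000, weight = 3.
  m = 1011 → c = 10101100, weight = 4.
  m = 0111 → c = 01111011, weight = 6.
  m = 1111 → c = 10001111, weight = 5.
Tally weights:
  weight 0: 1 codewords.
  weight 3: 4 codewords.
  weight 4: 5 codewords.
  weight 5: 4 codewords.
  weight 6: 2 codewords.
Minimum distance d = smallest w > 0 with A_w > 0 = 3.
Sanity: Σ A_w = 16 = 2^4 = 16 ✓.


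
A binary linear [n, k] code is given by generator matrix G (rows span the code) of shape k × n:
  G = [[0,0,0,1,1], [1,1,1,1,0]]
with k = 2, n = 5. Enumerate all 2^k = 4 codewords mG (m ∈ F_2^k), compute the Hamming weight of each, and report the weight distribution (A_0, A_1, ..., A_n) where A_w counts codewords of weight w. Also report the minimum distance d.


Weight distribution: A_0 = 1, A_2 = 1, A_4 = 2. Minimum distance d = 2.

Enumerate all 2^2 = 4 messages m ∈ F_2^2.
For each, compute codeword c = mG in F_2^5, then tally its weight.
  m = 00 → c = 00000, weight = 0.
  m = 10 → c = 00011, weight = 2.
  m = 01 → c = 11110, weight = 4.
  m = 11 → c = 11101, weight = 4.
Tally weights:
  weight 0: 1 codewords.
  weight 2: 1 codewords.
  weight 4: 2 codewords.
Minimum distance d = smallest w > 0 with A_w > 0 = 2.
Sanity: Σ A_w = 4 = 2^2 = 4 ✓.


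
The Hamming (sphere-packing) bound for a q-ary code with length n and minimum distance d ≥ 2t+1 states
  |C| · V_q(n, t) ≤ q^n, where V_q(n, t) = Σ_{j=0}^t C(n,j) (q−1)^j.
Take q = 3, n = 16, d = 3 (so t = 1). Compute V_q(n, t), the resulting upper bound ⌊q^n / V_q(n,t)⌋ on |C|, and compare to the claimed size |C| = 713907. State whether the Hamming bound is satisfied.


V_q(n, t) = 33, q^n = 43046721, Hamming bound = 1304446, |C| = 713907 ≤ bound (satisfied).

Step 1: Compute V_q(n, t) = Σ_{j=0}^1 C(n, j) (q−1)^j.
  j = 0: C(16,0)·(2)^0 = 1·1 = 1.
  j = 1: C(16,1)·(2)^1 = 16·2 = 32.
  V_q(n, t) = 1 + 32 = 33.
Step 2: q^n = 3^16 = 43046721.
Step 3: Hamming bound ⌊q^n / V_q(n,t)⌋ = ⌊43046721/33⌋ = 1304446.
Step 4: Compare |C| = 713907 to 1304446: satisfied.
The claimed |C| lies below the Hamming bound.


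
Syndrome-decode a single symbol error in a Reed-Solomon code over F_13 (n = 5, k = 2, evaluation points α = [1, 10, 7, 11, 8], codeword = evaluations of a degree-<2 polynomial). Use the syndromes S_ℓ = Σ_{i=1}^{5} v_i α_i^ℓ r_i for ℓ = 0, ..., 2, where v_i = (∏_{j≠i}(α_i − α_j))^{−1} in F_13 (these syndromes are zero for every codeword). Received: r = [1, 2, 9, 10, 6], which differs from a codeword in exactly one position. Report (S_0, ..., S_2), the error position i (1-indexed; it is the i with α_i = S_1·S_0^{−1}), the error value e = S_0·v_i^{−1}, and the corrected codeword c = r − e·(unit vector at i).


S = (12, 3, 4), error at position 2, error magnitude e = 2, c = [1, 0, 9, 10, 6].

Step 1: column multipliers v_i = (∏_{j≠i}(α_i − α_j))^{−1} mod 13.
  i = 1 (α = 1): (1−10)(1−7)(1−11)(1−8) = (−9)·(−6)·(−10)·(−7) = 3780 ≡ 10, so v_1 = 10^{−1} = 4 (mod 13).
  i = 2 (α = 10): (10−1)(10−7)(10−11)(10−8) = 9·3·(−1)·2 = −54 ≡ 11, so v_2 = 11^{−1} = 6 (mod 13).
  i = 3 (α = 7): (7−1)(7−10)(7−11)(7−8) = 6·(−3)·(−4)·(−1) = −72 ≡ 6, so v_3 = 6^{−1} = 11 (mod 13).
  i = 4 (α = 11): (11−1)(11−10)(11−7)(11−8) = 10·1·4·3 = 120 ≡ 3, so v_4 = 3^{−1} = 9 (mod 13).
  i = 5 (α = 8): (8−1)(8−10)(8−7)(8−11) = 7·(−2)·1·(−3) = 42 ≡ 3, so v_5 = 3^{−1} = 9 (mod 13).
  v = [4, 6, 11, 9, 9].
Step 2: syndromes of r = [1, 2, 9, 10, 6] (all sums mod 13).
  S_0 = Σ v_i r_i = 4·1 + 6·2 + 11·9 + 9·10 + 9·6 = 259 ≡ 12.
  S_1 = Σ v_i α_i r_i = 4·1·1 + 6·10·2 + 11·7·9 + 9·11·10 + 9·8·6 = 2239 ≡ 3.
  α_i^2 mod 13 = [1, 9, 10, 4, 12].
  S_2 = Σ v_i α_i^2 r_i = 4·1·1 + 6·9·2 + 11·10·9 + 9·4·10 + 9·12·6 = 2110 ≡ 4.
  S = (12, 3, 4) ≠ 0, so r is not a codeword (an error is present).
Step 3: locate the error. For a single error e at position i, S_ℓ = v_i·e·α_i^ℓ, so α_err = S_1/S_0.
  S_0^{−1} = 12^{−1} = 12 (mod 13), so α_err = 3·12 = 36 ≡ 10 = α_2. Error position i = 2.
  Consistency check: S_2/S_1 = 4·9 = 36 ≡ 10 = α_err ✓ (single-error assumption holds).
Step 4: error magnitude e = S_0/v_2 = S_0·∏_{j≠2}(α_2 − α_j) = 12·11 = 132 ≡ 2 (mod 13).
Step 5: correct position 2: c_2 = r_2 − e = 2 − 2 ≡ 0 (mod 13). Hence c = [1, 0, 9, 10, 6].
  Check: interpolating c through the α_i gives m(x) = 4 + 10·x (degree < 2) with m(α_i) = c_i for every i, so c is indeed a codeword.


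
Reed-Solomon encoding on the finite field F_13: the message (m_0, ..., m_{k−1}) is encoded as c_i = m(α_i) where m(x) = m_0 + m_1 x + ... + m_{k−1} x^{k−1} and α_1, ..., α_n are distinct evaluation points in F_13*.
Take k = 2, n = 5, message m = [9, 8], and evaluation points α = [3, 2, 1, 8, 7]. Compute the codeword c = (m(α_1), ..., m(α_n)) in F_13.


c = [7, 12, 4, 8, 0]

Message polynomial: m(x) = 9 + 8·x (mod 13).
For each evaluation point α_i, compute m(α_i) mod 13:
  α_1 = 3: Horner steps 8 → 7, so m(3) = 7.
  α_2 = 2: Horner steps 8 → 12, so m(2) = 12.
  α_3 = 1: Horner steps 8 → 4, so m(1) = 4.
  α_4 = 8: Horner steps 8 → 8, so m(8) = 8.
  α_5 = 7: Horner steps 8 → 0, so m(7) = 0.
Codeword c = [7, 12, 4, 8, 0] ∈ F_13^5.


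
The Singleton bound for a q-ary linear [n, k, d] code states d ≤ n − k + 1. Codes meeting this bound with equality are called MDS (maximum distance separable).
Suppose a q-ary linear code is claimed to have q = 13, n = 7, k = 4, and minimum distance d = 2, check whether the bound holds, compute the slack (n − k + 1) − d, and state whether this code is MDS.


Singleton RHS = n − k + 1 = 4, slack = 2, bound satisfied, not MDS.

Singleton bound: d ≤ n − k + 1.
Here n = 7, k = 4, so n − k + 1 = 4.
Given d = 2, check d ≤ 4: YES.
Slack = (n − k + 1) − d = 2.
The code is NOT MDS (slack = 2 > 0).
Description: the claimed parameters are [7, 4, 2]_13; such a code would be non-MDS.


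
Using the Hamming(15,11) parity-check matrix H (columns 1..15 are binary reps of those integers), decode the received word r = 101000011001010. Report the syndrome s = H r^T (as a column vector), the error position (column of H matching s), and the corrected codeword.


s = (0, 0, 0, 1)^T, error position = 1, corrected codeword c = 001000011001010

Compute s = H r^T mod 2 one row at a time:
  s_1 = 1 + 1 + 0 + 0 + 1 + 0 + 1 + 0 = 4 ≡ 0 (mod 2).
  s_2 = 0 + 0 + 0 + 0 + 1 + 0 + 1 + 0 = 2 ≡ 0 (mod 2).
  s_3 = 0 + 1 + 0 + 0 + 0 + 0 + 1 + 0 = 2 ≡ 0 (mod 2).
  s_4 = 1 + 1 + 0 + 0 + 1 + 0 + 0 + 0 = 3 ≡ 1 (mod 2).
s = (0, 0, 0, 1)^T — this equals column 1 of H (binary 0001), so error is at position 1.
Correct: flip bit 1 of r = 101000011001010 to get c = 001000011001010.


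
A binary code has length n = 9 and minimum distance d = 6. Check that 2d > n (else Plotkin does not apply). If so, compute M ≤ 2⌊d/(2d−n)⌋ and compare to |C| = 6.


Plotkin bound M ≤ 4; given |C| = 6 > bound (violated).

Check applicability: 2d = 12, n = 9.
2d − n = 3 > 0, so Plotkin applies.
Compute d/(2d−n) = 6/3 ≈ 2.0000.
⌊d/(2d−n)⌋ = 2.
Plotkin bound: M ≤ 2·2 = 4.
Given |C| = 6, check: VIOLATED.
This |C| is above the Plotkin bound, so no binary code with n = 9, d = 6 and 6 codewords exists.


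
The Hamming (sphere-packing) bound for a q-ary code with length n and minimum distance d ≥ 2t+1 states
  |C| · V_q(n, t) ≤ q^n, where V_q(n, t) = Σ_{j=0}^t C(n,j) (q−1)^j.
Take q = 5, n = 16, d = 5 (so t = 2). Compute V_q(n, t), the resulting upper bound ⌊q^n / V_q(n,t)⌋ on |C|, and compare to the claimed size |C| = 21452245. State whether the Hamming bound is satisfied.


V_q(n, t) = 1985, q^n = 152587890625, Hamming bound = 76870473, |C| = 21452245 ≤ bound (satisfied).

Step 1: Compute V_q(n, t) = Σ_{j=0}^2 C(n, j) (q−1)^j.
  j = 0: C(16,0)·(4)^0 = 1·1 = 1.
  j = 1: C(16,1)·(4)^1 = 16·4 = 64.
  j = 2: C(16,2)·(4)^2 = 120·16 = 1920.
  V_q(n, t) = 1 + 64 + 1920 = 1985.
Step 2: q^n = 5^16 = 152587890625.
Step 3: Hamming bound ⌊q^n / V_q(n,t)⌋ = ⌊152587890625/1985⌋ = 76870473.
Step 4: Compare |C| = 21452245 to 76870473: satisfied.
The claimed |C| lies below the Hamming bound.


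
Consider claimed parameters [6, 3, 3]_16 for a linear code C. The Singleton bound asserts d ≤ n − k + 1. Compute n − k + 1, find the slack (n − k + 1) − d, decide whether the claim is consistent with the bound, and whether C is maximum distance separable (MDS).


Singleton RHS = n − k + 1 = 4, slack = 1, bound satisfied, not MDS.

Singleton bound: d ≤ n − k + 1.
Here n = 6, k = 3, so n − k + 1 = 4.
Given d = 3, check d ≤ 4: YES.
Slack = (n − k + 1) − d = 1.
The code is NOT MDS (slack = 1 > 0).
Description: the claimed parameters are [6, 3, 3]_16; such a code would be non-MDS.


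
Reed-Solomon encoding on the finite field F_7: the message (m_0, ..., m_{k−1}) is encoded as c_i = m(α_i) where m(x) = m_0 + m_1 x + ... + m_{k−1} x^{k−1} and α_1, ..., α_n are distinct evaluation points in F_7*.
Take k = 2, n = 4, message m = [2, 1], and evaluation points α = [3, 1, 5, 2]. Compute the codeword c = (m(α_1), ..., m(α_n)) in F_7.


c = [5, 3, 0, 4]

Message polynomial: m(x) = 2 + 1·x (mod 7).
For each evaluation point α_i, compute m(α_i) mod 7:
  α_1 = 3: Horner steps 1 → 5, so m(3) = 5.
  α_2 = 1: Horner steps 1 → 3, so m(1) = 3.
  α_3 = 5: Horner steps 1 → 0, so m(5) = 0.
  α_4 = 2: Horner steps 1 → 4, so m(2) = 4.
Codeword c = [5, 3, 0, 4] ∈ F_7^4.


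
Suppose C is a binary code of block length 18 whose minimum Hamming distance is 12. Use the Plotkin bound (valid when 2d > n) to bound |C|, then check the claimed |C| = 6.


Plotkin bound M ≤ 4; given |C| = 6 > bound (violated).

Check applicability: 2d = 24, n = 18.
2d − n = 6 > 0, so Plotkin applies.
Compute d/(2d−n) = 12/6 ≈ 2.0000.
⌊d/(2d−n)⌋ = 2.
Plotkin bound: M ≤ 2·2 = 4.
Given |C| = 6, check: VIOLATED.
This |C| is above the Plotkin bound, so no binary code with n = 18, d = 12 and 6 codewords exists.


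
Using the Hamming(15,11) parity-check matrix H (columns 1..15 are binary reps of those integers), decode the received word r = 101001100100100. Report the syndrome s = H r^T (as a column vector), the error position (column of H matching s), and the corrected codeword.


s = (0, 1, 0, 0)^T, error position = 4, corrected codeword c = 101101100100100

Compute s = H r^T mod 2 one row at a time:
  s_1 = 0 + 0 + 1 + 0 + 0 + 1 + 0 + 0 = 2 ≡ 0 (mod 2).
  s_2 = 0 + 0 + 1 + 1 + 0 + 1 + 0 + 0 = 3 ≡ 1 (mod 2).
  s_3 = 0 + 1 + 1 + 1 + 1 + 0 + 0 + 0 = 4 ≡ 0 (mod 2).
  s_4 = 1 + 1 + 0 + 1 + 0 + 0 + 1 + 0 = 4 ≡ 0 (mod 2).
s = (0, 1, 0, 0)^T — this equals column 4 of H (binary 0100), so error is at position 4.
Correct: flip bit 4 of r = 101001100100100 to get c = 101101100100100.


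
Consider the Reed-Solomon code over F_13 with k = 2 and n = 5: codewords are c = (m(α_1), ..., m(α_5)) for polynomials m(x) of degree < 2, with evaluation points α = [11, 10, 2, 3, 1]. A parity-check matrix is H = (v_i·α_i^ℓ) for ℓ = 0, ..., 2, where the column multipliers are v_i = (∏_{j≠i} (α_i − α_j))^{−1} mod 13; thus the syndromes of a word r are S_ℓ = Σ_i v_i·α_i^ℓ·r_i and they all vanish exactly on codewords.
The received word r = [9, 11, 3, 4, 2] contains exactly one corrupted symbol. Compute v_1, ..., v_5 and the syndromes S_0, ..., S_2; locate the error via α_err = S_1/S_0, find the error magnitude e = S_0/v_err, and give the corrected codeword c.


S = (2, 9, 8), error at position 1, error magnitude e = 10, c = [12, 11, 3, 4, 2].

Step 1: column multipliers v_i = (∏_{j≠i}(α_i − α_j))^{−1} mod 13.
  i = 1 (α = 11): (11−10)(11−2)(11−3)(11−1) = 1·9·8·10 = 720 ≡ 5, so v_1 = 5^{−1} = 8 (mod 13).
  i = 2 (α = 10): (10−11)(10−2)(10−3)(10−1) = (−1)·8·7·9 = −504 ≡ 3, so v_2 = 3^{−1} = 9 (mod 13).
  i = 3 (α = 2): (2−11)(2−10)(2−3)(2−1) = (−9)·(−8)·(−1)·1 = −72 ≡ 6, so v_3 = 6^{−1} = 11 (mod 13).
  i = 4 (α = 3): (3−11)(3−10)(3−2)(3−1) = (−8)·(−7)·1·2 = 112 ≡ 8, so v_4 = 8^{−1} = 5 (mod 13).
  i = 5 (α = 1): (1−11)(1−10)(1−2)(1−3) = (−10)·(−9)·(−1)·(−2) = 180 ≡ 11, so v_5 = 11^{−1} = 6 (mod 13).
  v = [8, 9, 11, 5, 6].
Step 2: syndromes of r = [9, 11, 3, 4, 2] (all sums mod 13).
  S_0 = Σ v_i r_i = 8·9 + 9·11 + 11·3 + 5·4 + 6·2 = 236 ≡ 2.
  S_1 = Σ v_i α_i r_i = 8·11·9 + 9·10·11 + 11·2·3 + 5·3·4 + 6·1·2 = 1920 ≡ 9.
  α_i^2 mod 13 = [4, 9, 4, 9, 1].
  S_2 = Σ v_i α_i^2 r_i = 8·4·9 + 9·9·11 + 11·4·3 + 5·9·4 + 6·1·2 = 1503 ≡ 8.
  S = (2, 9, 8) ≠ 0, so r is not a codeword (an error is present).
Step 3: locate the error. For a single error e at position i, S_ℓ = v_i·e·α_i^ℓ, so α_err = S_1/S_0.
  S_0^{−1} = 2^{−1} = 7 (mod 13), so α_err = 9·7 = 63 ≡ 11 = α_1. Error position i = 1.
  Consistency check: S_2/S_1 = 8·3 = 24 ≡ 11 = α_err ✓ (single-error assumption holds).
Step 4: error magnitude e = S_0/v_1 = S_0·∏_{j≠1}(α_1 − α_j) = 2·5 = 10 ≡ 10 (mod 13).
Step 5: correct position 1: c_1 = r_1 − e = 9 − 10 ≡ 12 (mod 13). Hence c = [12, 11, 3, 4, 2].
  Check: interpolating c through the α_i gives m(x) = 1 + 1·x (degree < 2) with m(α_i) = c_i for every i, so c is indeed a codeword.


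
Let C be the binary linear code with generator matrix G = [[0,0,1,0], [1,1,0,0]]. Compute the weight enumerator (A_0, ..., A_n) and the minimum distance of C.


Weight distribution: A_0 = 1, A_1 = 1, A_2 = 1, A_3 = 1. Minimum distance d = 1.

Enumerate all 2^2 = 4 messages m ∈ F_2^2.
For each, compute codeword c = mG in F_2^4, then tally its weight.
  m = 00 → c = 0000, weight = 0.
  m = 10 → c = 0010, weight = 1.
  m = 01 → c = 1100, weight = 2.
  m = 11 → c = 1110, weight = 3.
Tally weights:
  weight 0: 1 codewords.
  weight 1: 1 codewords.
  weight 2: 1 codewords.
  weight 3: 1 codewords.
Minimum distance d = smallest w > 0 with A_w > 0 = 1.
Sanity: Σ A_w = 4 = 2^2 = 4 ✓.


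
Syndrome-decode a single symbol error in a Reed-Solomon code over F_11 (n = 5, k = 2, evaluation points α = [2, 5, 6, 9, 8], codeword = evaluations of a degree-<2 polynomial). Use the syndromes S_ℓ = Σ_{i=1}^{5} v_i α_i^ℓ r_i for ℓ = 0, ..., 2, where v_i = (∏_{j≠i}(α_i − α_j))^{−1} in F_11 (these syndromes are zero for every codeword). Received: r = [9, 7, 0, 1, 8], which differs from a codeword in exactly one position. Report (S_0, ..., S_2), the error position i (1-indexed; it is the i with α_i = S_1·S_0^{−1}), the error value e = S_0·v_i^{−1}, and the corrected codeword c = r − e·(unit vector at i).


S = (4, 8, 5), error at position 1, error magnitude e = 3, c = [6, 7, 0, 1, 8].

Step 1: column multipliers v_i = (∏_{j≠i}(α_i − α_j))^{−1} mod 11.
  i = 1 (α = 2): (2−5)(2−6)(2−9)(2−8) = (−3)·(−4)·(−7)·(−6) = 504 ≡ 9, so v_1 = 9^{−1} = 5 (mod 11).
  i = 2 (α = 5): (5−2)(5−6)(5−9)(5−8) = 3·(−1)·(−4)·(−3) = −36 ≡ 8, so v_2 = 8^{−1} = 7 (mod 11).
  i = 3 (α = 6): (6−2)(6−5)(6−9)(6−8) = 4·1·(−3)·(−2) = 24 ≡ 2, so v_3 = 2^{−1} = 6 (mod 11).
  i = 4 (α = 9): (9−2)(9−5)(9−6)(9−8) = 7·4·3·1 = 84 ≡ 7, so v_4 = 7^{−1} = 8 (mod 11).
  i = 5 (α = 8): (8−2)(8−5)(8−6)(8−9) = 6·3·2·(−1) = −36 ≡ 8, so v_5 = 8^{−1} = 7 (mod 11).
  v = [5, 7, 6, 8, 7].
Step 2: syndromes of r = [9, 7, 0, 1, 8] (all sums mod 11).
  S_0 = Σ v_i r_i = 5·9 + 7·7 + 6·0 + 8·1 + 7·8 = 158 ≡ 4.
  S_1 = Σ v_i α_i r_i = 5·2·9 + 7·5·7 + 6·6·0 + 8·9·1 + 7·8·8 = 855 ≡ 8.
  α_i^2 mod 11 = [4, 3, 3, 4, 9].
  S_2 = Σ v_i α_i^2 r_i = 5·4·9 + 7·3·7 + 6·3·0 + 8·4·1 + 7·9·8 = 863 ≡ 5.
  S = (4, 8, 5) ≠ 0, so r is not a codeword (an error is present).
Step 3: locate the error. For a single error e at position i, S_ℓ = v_i·e·α_i^ℓ, so α_err = S_1/S_0.
  S_0^{−1} = 4^{−1} = 3 (mod 11), so α_err = 8·3 = 24 ≡ 2 = α_1. Error position i = 1.
  Consistency check: S_2/S_1 = 5·7 = 35 ≡ 2 = α_err ✓ (single-error assumption holds).
Step 4: error magnitude e = S_0/v_1 = S_0·∏_{j≠1}(α_1 − α_j) = 4·9 = 36 ≡ 3 (mod 11).
Step 5: correct position 1: c_1 = r_1 − e = 9 − 3 ≡ 6 (mod 11). Hence c = [6, 7, 0, 1, 8].
  Check: interpolating c through the α_i gives m(x) = 9 + 4·x (degree < 2) with m(α_i) = c_i for every i, so c is indeed a codeword.


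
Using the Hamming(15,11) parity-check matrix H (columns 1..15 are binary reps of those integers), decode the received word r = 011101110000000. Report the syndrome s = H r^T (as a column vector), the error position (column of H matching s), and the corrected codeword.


s = (1, 1, 0, 0)^T, error position = 12, corrected codeword c = 011101110001000

Compute s = H r^T mod 2 one row at a time:
  s_1 = 1 + 0 + 0 + 0 + 0 + 0 + 0 + 0 = 1 ≡ 1 (mod 2).
  s_2 = 1 + 0 + 1 + 1 + 0 + 0 + 0 + 0 = 3 ≡ 1 (mod 2).
  s_3 = 1 + 1 + 1 + 1 + 0 + 0 + 0 + 0 = 4 ≡ 0 (mod 2).
  s_4 = 0 + 1 + 0 + 1 + 0 + 0 + 0 + 0 = 2 ≡ 0 (mod 2).
s = (1, 1, 0, 0)^T — this equals column 12 of H (binary 1100), so error is at position 12.
Correct: flip bit 12 of r = 011101110000000 to get c = 011101110001000.


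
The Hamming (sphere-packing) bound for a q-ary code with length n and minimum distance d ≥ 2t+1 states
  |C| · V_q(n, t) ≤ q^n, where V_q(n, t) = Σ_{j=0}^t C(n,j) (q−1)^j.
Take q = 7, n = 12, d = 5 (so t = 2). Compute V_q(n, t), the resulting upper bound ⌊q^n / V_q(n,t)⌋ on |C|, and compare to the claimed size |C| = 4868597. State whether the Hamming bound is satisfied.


V_q(n, t) = 2449, q^n = 13841287201, Hamming bound = 5651811, |C| = 4868597 ≤ bound (satisfied).

Step 1: Compute V_q(n, t) = Σ_{j=0}^2 C(n, j) (q−1)^j.
  j = 0: C(12,0)·(6)^0 = 1·1 = 1.
  j = 1: C(12,1)·(6)^1 = 12·6 = 72.
  j = 2: C(12,2)·(6)^2 = 66·36 = 2376.
  V_q(n, t) = 1 + 72 + 2376 = 2449.
Step 2: q^n = 7^12 = 13841287201.
Step 3: Hamming bound ⌊q^n / V_q(n,t)⌋ = ⌊13841287201/2449⌋ = 5651811.
Step 4: Compare |C| = 4868597 to 5651811: satisfied.
The claimed |C| lies below the Hamming bound.


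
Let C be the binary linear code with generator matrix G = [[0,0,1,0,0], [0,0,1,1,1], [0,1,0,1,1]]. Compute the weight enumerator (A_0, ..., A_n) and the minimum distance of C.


Weight distribution: A_0 = 1, A_1 = 2, A_2 = 2, A_3 = 2, A_4 = 1. Minimum distance d = 1.

Enumerate all 2^3 = 8 messages m ∈ F_2^3.
For each, compute codeword c = mG in F_2^5, then tally its weight.
  m = 000 → c = 00000, weight = 0.
  m = 100 → c = 00100, weight = 1.
  m = 010 → c = 00111, weight = 3.
  m = 110 → c = 00011, weight = 2.
  m = 001 → c = 01011, weight = 3.
  m = 101 → c = 01111, weight = 4.
  m = 011 → c = 01100, weight = 2.
  m = 111 → c = 01000, weight = 1.
Tally weights:
  weight 0: 1 codewords.
  weight 1: 2 codewords.
  weight 2: 2 codewords.
  weight 3: 2 codewords.
  weight 4: 1 codewords.
Minimum distance d = smallest w > 0 with A_w > 0 = 1.
Sanity: Σ A_w = 8 = 2^3 = 8 ✓.


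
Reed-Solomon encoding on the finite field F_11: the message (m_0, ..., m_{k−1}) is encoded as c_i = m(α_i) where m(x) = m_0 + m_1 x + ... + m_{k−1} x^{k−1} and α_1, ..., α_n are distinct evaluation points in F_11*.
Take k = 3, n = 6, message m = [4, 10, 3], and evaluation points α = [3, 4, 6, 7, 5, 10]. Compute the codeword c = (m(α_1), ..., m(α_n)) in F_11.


c = [6, 4, 7, 1, 8, 8]

Message polynomial: m(x) = 4 + 10·x + 3·x^2 (mod 11).
For each evaluation point α_i, compute m(α_i) mod 11:
  α_1 = 3: Horner steps 3 → 8 → 6, so m(3) = 6.
  α_2 = 4: Horner steps 3 → 0 → 4, so m(4) = 4.
  α_3 = 6: Horner steps 3 → 6 → 7, so m(6) = 7.
  α_4 = 7: Horner steps 3 → 9 → 1, so m(7) = 1.
  α_5 = 5: Horner steps 3 → 3 → 8, so m(5) = 8.
  α_6 = 10: Horner steps 3 → 7 → 8, so m(10) = 8.
Codeword c = [6, 4, 7, 1, 8, 8] ∈ F_11^6.


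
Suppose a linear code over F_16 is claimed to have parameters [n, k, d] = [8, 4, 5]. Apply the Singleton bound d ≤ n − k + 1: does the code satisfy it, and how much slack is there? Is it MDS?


Singleton RHS = n − k + 1 = 5, slack = 0, bound satisfied, MDS.

Singleton bound: d ≤ n − k + 1.
Here n = 8, k = 4, so n − k + 1 = 5.
Given d = 5, check d ≤ 5: YES.
Slack = (n − k + 1) − d = 0.
The code is MDS (slack = 0).
Description: the claimed parameters are [8, 4, 5]_16; such a code would be MDS (meets Singleton bound).


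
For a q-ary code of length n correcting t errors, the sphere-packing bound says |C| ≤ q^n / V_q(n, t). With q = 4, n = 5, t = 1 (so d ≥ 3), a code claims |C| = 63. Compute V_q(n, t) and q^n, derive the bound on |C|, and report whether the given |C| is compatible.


V_q(n, t) = 16, q^n = 1024, Hamming bound = 64, |C| = 63 ≤ bound (satisfied).

Step 1: Compute V_q(n, t) = Σ_{j=0}^1 C(n, j) (q−1)^j.
  j = 0: C(5,0)·(3)^0 = 1·1 = 1.
  j = 1: C(5,1)·(3)^1 = 5·3 = 15.
  V_q(n, t) = 1 + 15 = 16.
Step 2: q^n = 4^5 = 1024.
Step 3: Hamming bound ⌊q^n / V_q(n,t)⌋ = ⌊1024/16⌋ = 64.
Step 4: Compare |C| = 63 to 64: satisfied.
The claimed |C| lies below the Hamming bound.


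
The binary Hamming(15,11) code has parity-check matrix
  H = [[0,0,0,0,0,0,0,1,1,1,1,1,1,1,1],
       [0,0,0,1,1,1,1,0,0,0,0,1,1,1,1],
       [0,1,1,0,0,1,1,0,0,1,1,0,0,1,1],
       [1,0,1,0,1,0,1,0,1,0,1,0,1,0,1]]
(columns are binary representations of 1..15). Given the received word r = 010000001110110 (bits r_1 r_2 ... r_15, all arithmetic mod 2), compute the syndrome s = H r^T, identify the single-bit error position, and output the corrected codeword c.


s = (1, 0, 0, 1)^T, error position = 9, corrected codeword c = 010000000110110

Compute s = H r^T mod 2 one row at a time:
  s_1 = 0 + 1 + 1 + 1 + 0 + 1 + 1 + 0 = 5 ≡ 1 (mod 2).
  s_2 = 0 + 0 + 0 + 0 + 0 + 1 + 1 + 0 = 2 ≡ 0 (mod 2).
  s_3 = 1 + 0 + 0 + 0 + 1 + 1 + 1 + 0 = 4 ≡ 0 (mod 2).
  s_4 = 0 + 0 + 0 + 0 + 1 + 1 + 1 + 0 = 3 ≡ 1 (mod 2).
s = (1, 0, 0, 1)^T — this equals column 9 of H (binary 1001), so error is at position 9.
Correct: flip bit 9 of r = 010000001110110 to get c = 010000000110110.


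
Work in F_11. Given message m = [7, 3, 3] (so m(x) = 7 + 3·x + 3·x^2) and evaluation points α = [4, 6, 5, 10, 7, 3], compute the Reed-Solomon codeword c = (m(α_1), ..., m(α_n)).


c = [1, 1, 9, 7, 10, 10]

Message polynomial: m(x) = 7 + 3·x + 3·x^2 (mod 11).
For each evaluation point α_i, compute m(α_i) mod 11:
  α_1 = 4: Horner steps 3 → 4 → 1, so m(4) = 1.
  α_2 = 6: Horner steps 3 → 10 → 1, so m(6) = 1.
  α_3 = 5: Horner steps 3 → 7 → 9, so m(5) = 9.
  α_4 = 10: Horner steps 3 → 0 → 7, so m(10) = 7.
  α_5 = 7: Horner steps 3 → 2 → 10, so m(7) = 10.
  α_6 = 3: Horner steps 3 → 1 → 10, so m(3) = 10.
Codeword c = [1, 1, 9, 7, 10, 10] ∈ F_11^6.


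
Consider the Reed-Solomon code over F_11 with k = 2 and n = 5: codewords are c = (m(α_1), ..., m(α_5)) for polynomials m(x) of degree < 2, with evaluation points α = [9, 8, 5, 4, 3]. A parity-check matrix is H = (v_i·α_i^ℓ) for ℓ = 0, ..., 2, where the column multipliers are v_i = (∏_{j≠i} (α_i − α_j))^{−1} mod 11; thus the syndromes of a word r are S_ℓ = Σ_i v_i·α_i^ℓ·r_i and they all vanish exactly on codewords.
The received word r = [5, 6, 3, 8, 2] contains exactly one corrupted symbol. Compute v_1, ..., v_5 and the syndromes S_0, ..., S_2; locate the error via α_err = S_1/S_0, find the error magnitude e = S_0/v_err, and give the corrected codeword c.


S = (3, 2, 5), error at position 2, error magnitude e = 7, c = [5, 10, 3, 8, 2].

Step 1: column multipliers v_i = (∏_{j≠i}(α_i − α_j))^{−1} mod 11.
  i = 1 (α = 9): (9−8)(9−5)(9−4)(9−3) = 1·4·5·6 = 120 ≡ 10, so v_1 = 10^{−1} = 10 (mod 11).
  i = 2 (α = 8): (8−9)(8−5)(8−4)(8−3) = (−1)·3·4·5 = −60 ≡ 6, so v_2 = 6^{−1} = 2 (mod 11).
  i = 3 (α = 5): (5−9)(5−8)(5−4)(5−3) = (−4)·(−3)·1·2 = 24 ≡ 2, so v_3 = 2^{−1} = 6 (mod 11).
  i = 4 (α = 4): (4−9)(4−8)(4−5)(4−3) = (−5)·(−4)·(−1)·1 = −20 ≡ 2, so v_4 = 2^{−1} = 6 (mod 11).
  i = 5 (α = 3): (3−9)(3−8)(3−5)(3−4) = (−6)·(−5)·(−2)·(−1) = 60 ≡ 5, so v_5 = 5^{−1} = 9 (mod 11).
  v = [10, 2, 6, 6, 9].
Step 2: syndromes of r = [5, 6, 3, 8, 2] (all sums mod 11).
  S_0 = Σ v_i r_i = 10·5 + 2·6 + 6·3 + 6·8 + 9·2 = 146 ≡ 3.
  S_1 = Σ v_i α_i r_i = 10·9·5 + 2·8·6 + 6·5·3 + 6·4·8 + 9·3·2 = 882 ≡ 2.
  α_i^2 mod 11 = [4, 9, 3, 5, 9].
  S_2 = Σ v_i α_i^2 r_i = 10·4·5 + 2·9·6 + 6·3·3 + 6·5·8 + 9·9·2 = 764 ≡ 5.
  S = (3, 2, 5) ≠ 0, so r is not a codeword (an error is present).
Step 3: locate the error. For a single error e at position i, S_ℓ = v_i·e·α_i^ℓ, so α_err = S_1/S_0.
  S_0^{−1} = 3^{−1} = 4 (mod 11), so α_err = 2·4 = 8 ≡ 8 = α_2. Error position i = 2.
  Consistency check: S_2/S_1 = 5·6 = 30 ≡ 8 = α_err ✓ (single-error assumption holds).
Step 4: error magnitude e = S_0/v_2 = S_0·∏_{j≠2}(α_2 − α_j) = 3·6 = 18 ≡ 7 (mod 11).
Step 5: correct position 2: c_2 = r_2 − e = 6 − 7 ≡ 10 (mod 11). Hence c = [5, 10, 3, 8, 2].
  Check: interpolating c through the α_i gives m(x) = 6 + 6·x (degree < 2) with m(α_i) = c_i for every i, so c is indeed a codeword.


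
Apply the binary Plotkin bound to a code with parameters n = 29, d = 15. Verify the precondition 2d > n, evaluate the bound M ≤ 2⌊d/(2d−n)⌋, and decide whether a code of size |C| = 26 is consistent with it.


Plotkin bound M ≤ 30; given |C| = 26 ≤ bound (satisfied).

Check applicability: 2d = 30, n = 29.
2d − n = 1 > 0, so Plotkin applies.
Compute d/(2d−n) = 15/1 ≈ 15.0000.
⌊d/(2d−n)⌋ = 15.
Plotkin bound: M ≤ 2·15 = 30.
Given |C| = 26, check: satisfied.
This |C| is below the Plotkin bound.


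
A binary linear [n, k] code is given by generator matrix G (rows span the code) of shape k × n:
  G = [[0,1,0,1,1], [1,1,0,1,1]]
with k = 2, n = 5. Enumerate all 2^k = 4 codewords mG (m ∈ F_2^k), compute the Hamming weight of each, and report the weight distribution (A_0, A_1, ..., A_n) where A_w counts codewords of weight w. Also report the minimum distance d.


Weight distribution: A_0 = 1, A_1 = 1, A_3 = 1, A_4 = 1. Minimum distance d = 1.

Enumerate all 2^2 = 4 messages m ∈ F_2^2.
For each, compute codeword c = mG in F_2^5, then tally its weight.
  m = 00 → c = 00000, weight = 0.
  m = 10 → c = 01011, weight = 3.
  m = 01 → c = 11011, weight = 4.
  m = 11 → c = 10000, weight = 1.
Tally weights:
  weight 0: 1 codewords.
  weight 1: 1 codewords.
  weight 3: 1 codewords.
  weight 4: 1 codewords.
Minimum distance d = smallest w > 0 with A_w > 0 = 1.
Sanity: Σ A_w = 4 = 2^2 = 4 ✓.


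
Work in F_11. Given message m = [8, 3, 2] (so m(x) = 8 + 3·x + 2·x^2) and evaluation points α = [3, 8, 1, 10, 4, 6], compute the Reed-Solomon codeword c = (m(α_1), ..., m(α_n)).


c = [2, 6, 2, 7, 8, 10]

Message polynomial: m(x) = 8 + 3·x + 2·x^2 (mod 11).
For each evaluation point α_i, compute m(α_i) mod 11:
  α_1 = 3: Horner steps 2 → 9 → 2, so m(3) = 2.
  α_2 = 8: Horner steps 2 → 8 → 6, so m(8) = 6.
  α_3 = 1: Horner steps 2 → 5 → 2, so m(1) = 2.
  α_4 = 10: Horner steps 2 → 1 → 7, so m(10) = 7.
  α_5 = 4: Horner steps 2 → 0 → 8, so m(4) = 8.
  α_6 = 6: Horner steps 2 → 4 → 10, so m(6) = 10.
Codeword c = [2, 6, 2, 7, 8, 10] ∈ F_11^6.


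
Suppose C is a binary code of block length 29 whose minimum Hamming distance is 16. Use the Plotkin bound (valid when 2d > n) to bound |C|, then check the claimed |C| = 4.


Plotkin bound M ≤ 10; given |C| = 4 ≤ bound (satisfied).

Check applicability: 2d = 32, n = 29.
2d − n = 3 > 0, so Plotkin applies.
Compute d/(2d−n) = 16/3 ≈ 5.3333.
⌊d/(2d−n)⌋ = 5.
Plotkin bound: M ≤ 2·5 = 10.
Given |C| = 4, check: satisfied.
This |C| is below the Plotkin bound.


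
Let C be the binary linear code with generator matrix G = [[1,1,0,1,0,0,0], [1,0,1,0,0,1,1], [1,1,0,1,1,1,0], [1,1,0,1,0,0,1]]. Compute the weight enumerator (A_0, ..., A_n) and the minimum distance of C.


Weight distribution: A_0 = 1, A_1 = 1, A_2 = 1, A_3 = 4, A_4 = 5, A_5 = 3, A_6 = 1. Minimum distance d = 1.

Enumerate all 2^4 = 16 messages m ∈ F_2^4.
For each, compute codeword c = mG in F_2^7, then tally its weight.
  m = 0000 → c = 0000000, weight = 0.
  m = 1000 → c = 1101000, weight = 3.
  m = 0100 → c = 1010011, weight = 4.
  m = 1100 → c = 0111011, weight = 5.
  m = 0010 → c = 1101110, weight = 5.
  m = 1010 → c = 0000110, weight = 2.
  m = 0110 → c = 0111101, weight = 5.
  m = 1110 → c = 1010101, weight = 4.
  m = 0001 → c = 1101001, weight = 4.
  m = 1001 → c = 0000001, weight = 1.
  m = 0101 → c = 0111010, weight = 4.
  m = 1101 → c = 1010010, weight = 3.
  m = 0011 → c = 0000111, weight = 3.
  m = 1011 → c = 1101111, weight = 6.
  m = 0111 → c = 1010100, weight = 3.
  m = 1111 → c = 0111100, weight = 4.
Tally weights:
  weight 0: 1 codewords.
  weight 1: 1 codewords.
  weight 2: 1 codewords.
  weight 3: 4 codewords.
  weight 4: 5 codewords.
  weight 5: 3 codewords.
  weight 6: 1 codewords.
Minimum distance d = smallest w > 0 with A_w > 0 = 1.
Sanity: Σ A_w = 16 = 2^4 = 16 ✓.
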